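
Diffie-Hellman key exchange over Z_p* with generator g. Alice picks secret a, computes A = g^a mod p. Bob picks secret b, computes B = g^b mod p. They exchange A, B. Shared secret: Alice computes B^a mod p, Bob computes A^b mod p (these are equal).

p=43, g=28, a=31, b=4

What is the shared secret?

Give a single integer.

Answer: 13

Derivation:
A = 28^31 mod 43  (bits of 31 = 11111)
  bit 0 = 1: r = r^2 * 28 mod 43 = 1^2 * 28 = 1*28 = 28
  bit 1 = 1: r = r^2 * 28 mod 43 = 28^2 * 28 = 10*28 = 22
  bit 2 = 1: r = r^2 * 28 mod 43 = 22^2 * 28 = 11*28 = 7
  bit 3 = 1: r = r^2 * 28 mod 43 = 7^2 * 28 = 6*28 = 39
  bit 4 = 1: r = r^2 * 28 mod 43 = 39^2 * 28 = 16*28 = 18
  -> A = 18
B = 28^4 mod 43  (bits of 4 = 100)
  bit 0 = 1: r = r^2 * 28 mod 43 = 1^2 * 28 = 1*28 = 28
  bit 1 = 0: r = r^2 mod 43 = 28^2 = 10
  bit 2 = 0: r = r^2 mod 43 = 10^2 = 14
  -> B = 14
s = B^a = 14^31 mod 43  (bits of 31 = 11111)
  bit 0 = 1: r = r^2 * 14 mod 43 = 1^2 * 14 = 1*14 = 14
  bit 1 = 1: r = r^2 * 14 mod 43 = 14^2 * 14 = 24*14 = 35
  bit 2 = 1: r = r^2 * 14 mod 43 = 35^2 * 14 = 21*14 = 36
  bit 3 = 1: r = r^2 * 14 mod 43 = 36^2 * 14 = 6*14 = 41
  bit 4 = 1: r = r^2 * 14 mod 43 = 41^2 * 14 = 4*14 = 13
  -> s = B^a = 13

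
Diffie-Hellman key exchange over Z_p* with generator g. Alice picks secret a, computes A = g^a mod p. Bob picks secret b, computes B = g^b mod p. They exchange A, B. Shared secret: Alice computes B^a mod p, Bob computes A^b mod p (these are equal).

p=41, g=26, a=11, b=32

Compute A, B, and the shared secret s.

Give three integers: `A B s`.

A = 26^11 mod 41  (bits of 11 = 1011)
  bit 0 = 1: r = r^2 * 26 mod 41 = 1^2 * 26 = 1*26 = 26
  bit 1 = 0: r = r^2 mod 41 = 26^2 = 20
  bit 2 = 1: r = r^2 * 26 mod 41 = 20^2 * 26 = 31*26 = 27
  bit 3 = 1: r = r^2 * 26 mod 41 = 27^2 * 26 = 32*26 = 12
  -> A = 12
B = 26^32 mod 41  (bits of 32 = 100000)
  bit 0 = 1: r = r^2 * 26 mod 41 = 1^2 * 26 = 1*26 = 26
  bit 1 = 0: r = r^2 mod 41 = 26^2 = 20
  bit 2 = 0: r = r^2 mod 41 = 20^2 = 31
  bit 3 = 0: r = r^2 mod 41 = 31^2 = 18
  bit 4 = 0: r = r^2 mod 41 = 18^2 = 37
  bit 5 = 0: r = r^2 mod 41 = 37^2 = 16
  -> B = 16
s = B^a = 16^11 mod 41  (bits of 11 = 1011)
  bit 0 = 1: r = r^2 * 16 mod 41 = 1^2 * 16 = 1*16 = 16
  bit 1 = 0: r = r^2 mod 41 = 16^2 = 10
  bit 2 = 1: r = r^2 * 16 mod 41 = 10^2 * 16 = 18*16 = 1
  bit 3 = 1: r = r^2 * 16 mod 41 = 1^2 * 16 = 1*16 = 16
  -> s = B^a = 16

Answer: 12 16 16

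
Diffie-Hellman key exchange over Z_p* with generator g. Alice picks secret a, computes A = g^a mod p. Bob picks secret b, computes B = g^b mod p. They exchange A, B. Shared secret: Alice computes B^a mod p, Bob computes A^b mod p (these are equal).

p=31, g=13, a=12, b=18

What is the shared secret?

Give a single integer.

A = 13^12 mod 31  (bits of 12 = 1100)
  bit 0 = 1: r = r^2 * 13 mod 31 = 1^2 * 13 = 1*13 = 13
  bit 1 = 1: r = r^2 * 13 mod 31 = 13^2 * 13 = 14*13 = 27
  bit 2 = 0: r = r^2 mod 31 = 27^2 = 16
  bit 3 = 0: r = r^2 mod 31 = 16^2 = 8
  -> A = 8
B = 13^18 mod 31  (bits of 18 = 10010)
  bit 0 = 1: r = r^2 * 13 mod 31 = 1^2 * 13 = 1*13 = 13
  bit 1 = 0: r = r^2 mod 31 = 13^2 = 14
  bit 2 = 0: r = r^2 mod 31 = 14^2 = 10
  bit 3 = 1: r = r^2 * 13 mod 31 = 10^2 * 13 = 7*13 = 29
  bit 4 = 0: r = r^2 mod 31 = 29^2 = 4
  -> B = 4
s = B^a = 4^12 mod 31  (bits of 12 = 1100)
  bit 0 = 1: r = r^2 * 4 mod 31 = 1^2 * 4 = 1*4 = 4
  bit 1 = 1: r = r^2 * 4 mod 31 = 4^2 * 4 = 16*4 = 2
  bit 2 = 0: r = r^2 mod 31 = 2^2 = 4
  bit 3 = 0: r = r^2 mod 31 = 4^2 = 16
  -> s = B^a = 16

Answer: 16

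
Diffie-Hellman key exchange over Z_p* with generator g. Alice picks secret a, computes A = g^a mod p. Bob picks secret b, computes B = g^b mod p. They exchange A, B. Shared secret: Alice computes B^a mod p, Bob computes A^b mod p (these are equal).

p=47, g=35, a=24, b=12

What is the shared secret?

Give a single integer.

Answer: 24

Derivation:
A = 35^24 mod 47  (bits of 24 = 11000)
  bit 0 = 1: r = r^2 * 35 mod 47 = 1^2 * 35 = 1*35 = 35
  bit 1 = 1: r = r^2 * 35 mod 47 = 35^2 * 35 = 3*35 = 11
  bit 2 = 0: r = r^2 mod 47 = 11^2 = 27
  bit 3 = 0: r = r^2 mod 47 = 27^2 = 24
  bit 4 = 0: r = r^2 mod 47 = 24^2 = 12
  -> A = 12
B = 35^12 mod 47  (bits of 12 = 1100)
  bit 0 = 1: r = r^2 * 35 mod 47 = 1^2 * 35 = 1*35 = 35
  bit 1 = 1: r = r^2 * 35 mod 47 = 35^2 * 35 = 3*35 = 11
  bit 2 = 0: r = r^2 mod 47 = 11^2 = 27
  bit 3 = 0: r = r^2 mod 47 = 27^2 = 24
  -> B = 24
s = B^a = 24^24 mod 47  (bits of 24 = 11000)
  bit 0 = 1: r = r^2 * 24 mod 47 = 1^2 * 24 = 1*24 = 24
  bit 1 = 1: r = r^2 * 24 mod 47 = 24^2 * 24 = 12*24 = 6
  bit 2 = 0: r = r^2 mod 47 = 6^2 = 36
  bit 3 = 0: r = r^2 mod 47 = 36^2 = 27
  bit 4 = 0: r = r^2 mod 47 = 27^2 = 24
  -> s = B^a = 24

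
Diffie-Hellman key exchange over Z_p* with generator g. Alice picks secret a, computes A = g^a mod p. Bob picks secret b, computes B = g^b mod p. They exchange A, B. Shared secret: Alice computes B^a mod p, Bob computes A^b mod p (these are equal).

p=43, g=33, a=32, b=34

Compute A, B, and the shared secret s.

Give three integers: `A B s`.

Answer: 15 38 9

Derivation:
A = 33^32 mod 43  (bits of 32 = 100000)
  bit 0 = 1: r = r^2 * 33 mod 43 = 1^2 * 33 = 1*33 = 33
  bit 1 = 0: r = r^2 mod 43 = 33^2 = 14
  bit 2 = 0: r = r^2 mod 43 = 14^2 = 24
  bit 3 = 0: r = r^2 mod 43 = 24^2 = 17
  bit 4 = 0: r = r^2 mod 43 = 17^2 = 31
  bit 5 = 0: r = r^2 mod 43 = 31^2 = 15
  -> A = 15
B = 33^34 mod 43  (bits of 34 = 100010)
  bit 0 = 1: r = r^2 * 33 mod 43 = 1^2 * 33 = 1*33 = 33
  bit 1 = 0: r = r^2 mod 43 = 33^2 = 14
  bit 2 = 0: r = r^2 mod 43 = 14^2 = 24
  bit 3 = 0: r = r^2 mod 43 = 24^2 = 17
  bit 4 = 1: r = r^2 * 33 mod 43 = 17^2 * 33 = 31*33 = 34
  bit 5 = 0: r = r^2 mod 43 = 34^2 = 38
  -> B = 38
s = B^a = 38^32 mod 43  (bits of 32 = 100000)
  bit 0 = 1: r = r^2 * 38 mod 43 = 1^2 * 38 = 1*38 = 38
  bit 1 = 0: r = r^2 mod 43 = 38^2 = 25
  bit 2 = 0: r = r^2 mod 43 = 25^2 = 23
  bit 3 = 0: r = r^2 mod 43 = 23^2 = 13
  bit 4 = 0: r = r^2 mod 43 = 13^2 = 40
  bit 5 = 0: r = r^2 mod 43 = 40^2 = 9
  -> s = B^a = 9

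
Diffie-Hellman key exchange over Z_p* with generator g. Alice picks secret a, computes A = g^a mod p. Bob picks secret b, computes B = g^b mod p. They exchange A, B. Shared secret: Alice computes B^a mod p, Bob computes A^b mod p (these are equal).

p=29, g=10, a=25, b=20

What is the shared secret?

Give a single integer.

Answer: 23

Derivation:
A = 10^25 mod 29  (bits of 25 = 11001)
  bit 0 = 1: r = r^2 * 10 mod 29 = 1^2 * 10 = 1*10 = 10
  bit 1 = 1: r = r^2 * 10 mod 29 = 10^2 * 10 = 13*10 = 14
  bit 2 = 0: r = r^2 mod 29 = 14^2 = 22
  bit 3 = 0: r = r^2 mod 29 = 22^2 = 20
  bit 4 = 1: r = r^2 * 10 mod 29 = 20^2 * 10 = 23*10 = 27
  -> A = 27
B = 10^20 mod 29  (bits of 20 = 10100)
  bit 0 = 1: r = r^2 * 10 mod 29 = 1^2 * 10 = 1*10 = 10
  bit 1 = 0: r = r^2 mod 29 = 10^2 = 13
  bit 2 = 1: r = r^2 * 10 mod 29 = 13^2 * 10 = 24*10 = 8
  bit 3 = 0: r = r^2 mod 29 = 8^2 = 6
  bit 4 = 0: r = r^2 mod 29 = 6^2 = 7
  -> B = 7
s = B^a = 7^25 mod 29  (bits of 25 = 11001)
  bit 0 = 1: r = r^2 * 7 mod 29 = 1^2 * 7 = 1*7 = 7
  bit 1 = 1: r = r^2 * 7 mod 29 = 7^2 * 7 = 20*7 = 24
  bit 2 = 0: r = r^2 mod 29 = 24^2 = 25
  bit 3 = 0: r = r^2 mod 29 = 25^2 = 16
  bit 4 = 1: r = r^2 * 7 mod 29 = 16^2 * 7 = 24*7 = 23
  -> s = B^a = 23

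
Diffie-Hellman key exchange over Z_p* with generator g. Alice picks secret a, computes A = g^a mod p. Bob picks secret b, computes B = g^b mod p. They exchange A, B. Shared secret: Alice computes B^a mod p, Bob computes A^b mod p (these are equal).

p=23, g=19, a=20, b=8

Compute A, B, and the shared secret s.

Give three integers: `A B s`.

A = 19^20 mod 23  (bits of 20 = 10100)
  bit 0 = 1: r = r^2 * 19 mod 23 = 1^2 * 19 = 1*19 = 19
  bit 1 = 0: r = r^2 mod 23 = 19^2 = 16
  bit 2 = 1: r = r^2 * 19 mod 23 = 16^2 * 19 = 3*19 = 11
  bit 3 = 0: r = r^2 mod 23 = 11^2 = 6
  bit 4 = 0: r = r^2 mod 23 = 6^2 = 13
  -> A = 13
B = 19^8 mod 23  (bits of 8 = 1000)
  bit 0 = 1: r = r^2 * 19 mod 23 = 1^2 * 19 = 1*19 = 19
  bit 1 = 0: r = r^2 mod 23 = 19^2 = 16
  bit 2 = 0: r = r^2 mod 23 = 16^2 = 3
  bit 3 = 0: r = r^2 mod 23 = 3^2 = 9
  -> B = 9
s = B^a = 9^20 mod 23  (bits of 20 = 10100)
  bit 0 = 1: r = r^2 * 9 mod 23 = 1^2 * 9 = 1*9 = 9
  bit 1 = 0: r = r^2 mod 23 = 9^2 = 12
  bit 2 = 1: r = r^2 * 9 mod 23 = 12^2 * 9 = 6*9 = 8
  bit 3 = 0: r = r^2 mod 23 = 8^2 = 18
  bit 4 = 0: r = r^2 mod 23 = 18^2 = 2
  -> s = B^a = 2

Answer: 13 9 2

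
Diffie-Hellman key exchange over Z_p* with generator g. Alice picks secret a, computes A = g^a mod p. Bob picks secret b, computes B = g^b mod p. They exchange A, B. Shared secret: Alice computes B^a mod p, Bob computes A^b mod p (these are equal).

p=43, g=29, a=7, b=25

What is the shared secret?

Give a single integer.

A = 29^7 mod 43  (bits of 7 = 111)
  bit 0 = 1: r = r^2 * 29 mod 43 = 1^2 * 29 = 1*29 = 29
  bit 1 = 1: r = r^2 * 29 mod 43 = 29^2 * 29 = 24*29 = 8
  bit 2 = 1: r = r^2 * 29 mod 43 = 8^2 * 29 = 21*29 = 7
  -> A = 7
B = 29^25 mod 43  (bits of 25 = 11001)
  bit 0 = 1: r = r^2 * 29 mod 43 = 1^2 * 29 = 1*29 = 29
  bit 1 = 1: r = r^2 * 29 mod 43 = 29^2 * 29 = 24*29 = 8
  bit 2 = 0: r = r^2 mod 43 = 8^2 = 21
  bit 3 = 0: r = r^2 mod 43 = 21^2 = 11
  bit 4 = 1: r = r^2 * 29 mod 43 = 11^2 * 29 = 35*29 = 26
  -> B = 26
s = B^a = 26^7 mod 43  (bits of 7 = 111)
  bit 0 = 1: r = r^2 * 26 mod 43 = 1^2 * 26 = 1*26 = 26
  bit 1 = 1: r = r^2 * 26 mod 43 = 26^2 * 26 = 31*26 = 32
  bit 2 = 1: r = r^2 * 26 mod 43 = 32^2 * 26 = 35*26 = 7
  -> s = B^a = 7

Answer: 7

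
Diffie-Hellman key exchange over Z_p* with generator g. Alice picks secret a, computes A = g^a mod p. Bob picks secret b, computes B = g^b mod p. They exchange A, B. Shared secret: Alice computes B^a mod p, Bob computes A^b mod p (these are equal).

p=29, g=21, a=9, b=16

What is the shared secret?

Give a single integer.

Answer: 7

Derivation:
A = 21^9 mod 29  (bits of 9 = 1001)
  bit 0 = 1: r = r^2 * 21 mod 29 = 1^2 * 21 = 1*21 = 21
  bit 1 = 0: r = r^2 mod 29 = 21^2 = 6
  bit 2 = 0: r = r^2 mod 29 = 6^2 = 7
  bit 3 = 1: r = r^2 * 21 mod 29 = 7^2 * 21 = 20*21 = 14
  -> A = 14
B = 21^16 mod 29  (bits of 16 = 10000)
  bit 0 = 1: r = r^2 * 21 mod 29 = 1^2 * 21 = 1*21 = 21
  bit 1 = 0: r = r^2 mod 29 = 21^2 = 6
  bit 2 = 0: r = r^2 mod 29 = 6^2 = 7
  bit 3 = 0: r = r^2 mod 29 = 7^2 = 20
  bit 4 = 0: r = r^2 mod 29 = 20^2 = 23
  -> B = 23
s = B^a = 23^9 mod 29  (bits of 9 = 1001)
  bit 0 = 1: r = r^2 * 23 mod 29 = 1^2 * 23 = 1*23 = 23
  bit 1 = 0: r = r^2 mod 29 = 23^2 = 7
  bit 2 = 0: r = r^2 mod 29 = 7^2 = 20
  bit 3 = 1: r = r^2 * 23 mod 29 = 20^2 * 23 = 23*23 = 7
  -> s = B^a = 7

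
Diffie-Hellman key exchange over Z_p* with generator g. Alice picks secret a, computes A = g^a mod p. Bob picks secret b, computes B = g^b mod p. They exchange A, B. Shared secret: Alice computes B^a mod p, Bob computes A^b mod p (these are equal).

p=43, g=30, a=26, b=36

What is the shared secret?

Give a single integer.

Answer: 41

Derivation:
A = 30^26 mod 43  (bits of 26 = 11010)
  bit 0 = 1: r = r^2 * 30 mod 43 = 1^2 * 30 = 1*30 = 30
  bit 1 = 1: r = r^2 * 30 mod 43 = 30^2 * 30 = 40*30 = 39
  bit 2 = 0: r = r^2 mod 43 = 39^2 = 16
  bit 3 = 1: r = r^2 * 30 mod 43 = 16^2 * 30 = 41*30 = 26
  bit 4 = 0: r = r^2 mod 43 = 26^2 = 31
  -> A = 31
B = 30^36 mod 43  (bits of 36 = 100100)
  bit 0 = 1: r = r^2 * 30 mod 43 = 1^2 * 30 = 1*30 = 30
  bit 1 = 0: r = r^2 mod 43 = 30^2 = 40
  bit 2 = 0: r = r^2 mod 43 = 40^2 = 9
  bit 3 = 1: r = r^2 * 30 mod 43 = 9^2 * 30 = 38*30 = 22
  bit 4 = 0: r = r^2 mod 43 = 22^2 = 11
  bit 5 = 0: r = r^2 mod 43 = 11^2 = 35
  -> B = 35
s = B^a = 35^26 mod 43  (bits of 26 = 11010)
  bit 0 = 1: r = r^2 * 35 mod 43 = 1^2 * 35 = 1*35 = 35
  bit 1 = 1: r = r^2 * 35 mod 43 = 35^2 * 35 = 21*35 = 4
  bit 2 = 0: r = r^2 mod 43 = 4^2 = 16
  bit 3 = 1: r = r^2 * 35 mod 43 = 16^2 * 35 = 41*35 = 16
  bit 4 = 0: r = r^2 mod 43 = 16^2 = 41
  -> s = B^a = 41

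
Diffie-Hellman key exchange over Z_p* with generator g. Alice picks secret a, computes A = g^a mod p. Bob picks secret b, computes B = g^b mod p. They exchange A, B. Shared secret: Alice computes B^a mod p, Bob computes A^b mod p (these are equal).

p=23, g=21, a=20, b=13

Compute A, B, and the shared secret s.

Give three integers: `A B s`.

A = 21^20 mod 23  (bits of 20 = 10100)
  bit 0 = 1: r = r^2 * 21 mod 23 = 1^2 * 21 = 1*21 = 21
  bit 1 = 0: r = r^2 mod 23 = 21^2 = 4
  bit 2 = 1: r = r^2 * 21 mod 23 = 4^2 * 21 = 16*21 = 14
  bit 3 = 0: r = r^2 mod 23 = 14^2 = 12
  bit 4 = 0: r = r^2 mod 23 = 12^2 = 6
  -> A = 6
B = 21^13 mod 23  (bits of 13 = 1101)
  bit 0 = 1: r = r^2 * 21 mod 23 = 1^2 * 21 = 1*21 = 21
  bit 1 = 1: r = r^2 * 21 mod 23 = 21^2 * 21 = 4*21 = 15
  bit 2 = 0: r = r^2 mod 23 = 15^2 = 18
  bit 3 = 1: r = r^2 * 21 mod 23 = 18^2 * 21 = 2*21 = 19
  -> B = 19
s = B^a = 19^20 mod 23  (bits of 20 = 10100)
  bit 0 = 1: r = r^2 * 19 mod 23 = 1^2 * 19 = 1*19 = 19
  bit 1 = 0: r = r^2 mod 23 = 19^2 = 16
  bit 2 = 1: r = r^2 * 19 mod 23 = 16^2 * 19 = 3*19 = 11
  bit 3 = 0: r = r^2 mod 23 = 11^2 = 6
  bit 4 = 0: r = r^2 mod 23 = 6^2 = 13
  -> s = B^a = 13

Answer: 6 19 13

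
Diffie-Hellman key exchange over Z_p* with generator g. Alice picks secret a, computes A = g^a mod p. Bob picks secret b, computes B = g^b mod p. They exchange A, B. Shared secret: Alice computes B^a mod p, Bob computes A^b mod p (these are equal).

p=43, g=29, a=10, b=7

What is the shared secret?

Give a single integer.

Answer: 36

Derivation:
A = 29^10 mod 43  (bits of 10 = 1010)
  bit 0 = 1: r = r^2 * 29 mod 43 = 1^2 * 29 = 1*29 = 29
  bit 1 = 0: r = r^2 mod 43 = 29^2 = 24
  bit 2 = 1: r = r^2 * 29 mod 43 = 24^2 * 29 = 17*29 = 20
  bit 3 = 0: r = r^2 mod 43 = 20^2 = 13
  -> A = 13
B = 29^7 mod 43  (bits of 7 = 111)
  bit 0 = 1: r = r^2 * 29 mod 43 = 1^2 * 29 = 1*29 = 29
  bit 1 = 1: r = r^2 * 29 mod 43 = 29^2 * 29 = 24*29 = 8
  bit 2 = 1: r = r^2 * 29 mod 43 = 8^2 * 29 = 21*29 = 7
  -> B = 7
s = B^a = 7^10 mod 43  (bits of 10 = 1010)
  bit 0 = 1: r = r^2 * 7 mod 43 = 1^2 * 7 = 1*7 = 7
  bit 1 = 0: r = r^2 mod 43 = 7^2 = 6
  bit 2 = 1: r = r^2 * 7 mod 43 = 6^2 * 7 = 36*7 = 37
  bit 3 = 0: r = r^2 mod 43 = 37^2 = 36
  -> s = B^a = 36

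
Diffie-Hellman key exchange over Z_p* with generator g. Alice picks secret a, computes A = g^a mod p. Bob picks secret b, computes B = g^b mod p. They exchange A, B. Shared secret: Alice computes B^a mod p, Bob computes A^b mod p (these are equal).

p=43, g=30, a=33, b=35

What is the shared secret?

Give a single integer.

A = 30^33 mod 43  (bits of 33 = 100001)
  bit 0 = 1: r = r^2 * 30 mod 43 = 1^2 * 30 = 1*30 = 30
  bit 1 = 0: r = r^2 mod 43 = 30^2 = 40
  bit 2 = 0: r = r^2 mod 43 = 40^2 = 9
  bit 3 = 0: r = r^2 mod 43 = 9^2 = 38
  bit 4 = 0: r = r^2 mod 43 = 38^2 = 25
  bit 5 = 1: r = r^2 * 30 mod 43 = 25^2 * 30 = 23*30 = 2
  -> A = 2
B = 30^35 mod 43  (bits of 35 = 100011)
  bit 0 = 1: r = r^2 * 30 mod 43 = 1^2 * 30 = 1*30 = 30
  bit 1 = 0: r = r^2 mod 43 = 30^2 = 40
  bit 2 = 0: r = r^2 mod 43 = 40^2 = 9
  bit 3 = 0: r = r^2 mod 43 = 9^2 = 38
  bit 4 = 1: r = r^2 * 30 mod 43 = 38^2 * 30 = 25*30 = 19
  bit 5 = 1: r = r^2 * 30 mod 43 = 19^2 * 30 = 17*30 = 37
  -> B = 37
s = B^a = 37^33 mod 43  (bits of 33 = 100001)
  bit 0 = 1: r = r^2 * 37 mod 43 = 1^2 * 37 = 1*37 = 37
  bit 1 = 0: r = r^2 mod 43 = 37^2 = 36
  bit 2 = 0: r = r^2 mod 43 = 36^2 = 6
  bit 3 = 0: r = r^2 mod 43 = 6^2 = 36
  bit 4 = 0: r = r^2 mod 43 = 36^2 = 6
  bit 5 = 1: r = r^2 * 37 mod 43 = 6^2 * 37 = 36*37 = 42
  -> s = B^a = 42

Answer: 42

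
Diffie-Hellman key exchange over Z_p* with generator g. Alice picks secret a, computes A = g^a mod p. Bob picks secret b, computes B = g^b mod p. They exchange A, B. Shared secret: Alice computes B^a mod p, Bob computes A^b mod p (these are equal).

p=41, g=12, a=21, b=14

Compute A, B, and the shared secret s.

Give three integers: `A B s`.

Answer: 29 33 33

Derivation:
A = 12^21 mod 41  (bits of 21 = 10101)
  bit 0 = 1: r = r^2 * 12 mod 41 = 1^2 * 12 = 1*12 = 12
  bit 1 = 0: r = r^2 mod 41 = 12^2 = 21
  bit 2 = 1: r = r^2 * 12 mod 41 = 21^2 * 12 = 31*12 = 3
  bit 3 = 0: r = r^2 mod 41 = 3^2 = 9
  bit 4 = 1: r = r^2 * 12 mod 41 = 9^2 * 12 = 40*12 = 29
  -> A = 29
B = 12^14 mod 41  (bits of 14 = 1110)
  bit 0 = 1: r = r^2 * 12 mod 41 = 1^2 * 12 = 1*12 = 12
  bit 1 = 1: r = r^2 * 12 mod 41 = 12^2 * 12 = 21*12 = 6
  bit 2 = 1: r = r^2 * 12 mod 41 = 6^2 * 12 = 36*12 = 22
  bit 3 = 0: r = r^2 mod 41 = 22^2 = 33
  -> B = 33
s = B^a = 33^21 mod 41  (bits of 21 = 10101)
  bit 0 = 1: r = r^2 * 33 mod 41 = 1^2 * 33 = 1*33 = 33
  bit 1 = 0: r = r^2 mod 41 = 33^2 = 23
  bit 2 = 1: r = r^2 * 33 mod 41 = 23^2 * 33 = 37*33 = 32
  bit 3 = 0: r = r^2 mod 41 = 32^2 = 40
  bit 4 = 1: r = r^2 * 33 mod 41 = 40^2 * 33 = 1*33 = 33
  -> s = B^a = 33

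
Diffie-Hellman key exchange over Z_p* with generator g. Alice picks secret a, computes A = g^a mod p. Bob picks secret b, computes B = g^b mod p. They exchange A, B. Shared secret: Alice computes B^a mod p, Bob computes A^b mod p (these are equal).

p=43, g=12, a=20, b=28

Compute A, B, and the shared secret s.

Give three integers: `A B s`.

A = 12^20 mod 43  (bits of 20 = 10100)
  bit 0 = 1: r = r^2 * 12 mod 43 = 1^2 * 12 = 1*12 = 12
  bit 1 = 0: r = r^2 mod 43 = 12^2 = 15
  bit 2 = 1: r = r^2 * 12 mod 43 = 15^2 * 12 = 10*12 = 34
  bit 3 = 0: r = r^2 mod 43 = 34^2 = 38
  bit 4 = 0: r = r^2 mod 43 = 38^2 = 25
  -> A = 25
B = 12^28 mod 43  (bits of 28 = 11100)
  bit 0 = 1: r = r^2 * 12 mod 43 = 1^2 * 12 = 1*12 = 12
  bit 1 = 1: r = r^2 * 12 mod 43 = 12^2 * 12 = 15*12 = 8
  bit 2 = 1: r = r^2 * 12 mod 43 = 8^2 * 12 = 21*12 = 37
  bit 3 = 0: r = r^2 mod 43 = 37^2 = 36
  bit 4 = 0: r = r^2 mod 43 = 36^2 = 6
  -> B = 6
s = B^a = 6^20 mod 43  (bits of 20 = 10100)
  bit 0 = 1: r = r^2 * 6 mod 43 = 1^2 * 6 = 1*6 = 6
  bit 1 = 0: r = r^2 mod 43 = 6^2 = 36
  bit 2 = 1: r = r^2 * 6 mod 43 = 36^2 * 6 = 6*6 = 36
  bit 3 = 0: r = r^2 mod 43 = 36^2 = 6
  bit 4 = 0: r = r^2 mod 43 = 6^2 = 36
  -> s = B^a = 36

Answer: 25 6 36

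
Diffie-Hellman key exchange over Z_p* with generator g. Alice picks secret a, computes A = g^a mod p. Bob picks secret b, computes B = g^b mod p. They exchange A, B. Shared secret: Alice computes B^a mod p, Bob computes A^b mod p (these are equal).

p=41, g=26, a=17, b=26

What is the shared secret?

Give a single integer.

A = 26^17 mod 41  (bits of 17 = 10001)
  bit 0 = 1: r = r^2 * 26 mod 41 = 1^2 * 26 = 1*26 = 26
  bit 1 = 0: r = r^2 mod 41 = 26^2 = 20
  bit 2 = 0: r = r^2 mod 41 = 20^2 = 31
  bit 3 = 0: r = r^2 mod 41 = 31^2 = 18
  bit 4 = 1: r = r^2 * 26 mod 41 = 18^2 * 26 = 37*26 = 19
  -> A = 19
B = 26^26 mod 41  (bits of 26 = 11010)
  bit 0 = 1: r = r^2 * 26 mod 41 = 1^2 * 26 = 1*26 = 26
  bit 1 = 1: r = r^2 * 26 mod 41 = 26^2 * 26 = 20*26 = 28
  bit 2 = 0: r = r^2 mod 41 = 28^2 = 5
  bit 3 = 1: r = r^2 * 26 mod 41 = 5^2 * 26 = 25*26 = 35
  bit 4 = 0: r = r^2 mod 41 = 35^2 = 36
  -> B = 36
s = B^a = 36^17 mod 41  (bits of 17 = 10001)
  bit 0 = 1: r = r^2 * 36 mod 41 = 1^2 * 36 = 1*36 = 36
  bit 1 = 0: r = r^2 mod 41 = 36^2 = 25
  bit 2 = 0: r = r^2 mod 41 = 25^2 = 10
  bit 3 = 0: r = r^2 mod 41 = 10^2 = 18
  bit 4 = 1: r = r^2 * 36 mod 41 = 18^2 * 36 = 37*36 = 20
  -> s = B^a = 20

Answer: 20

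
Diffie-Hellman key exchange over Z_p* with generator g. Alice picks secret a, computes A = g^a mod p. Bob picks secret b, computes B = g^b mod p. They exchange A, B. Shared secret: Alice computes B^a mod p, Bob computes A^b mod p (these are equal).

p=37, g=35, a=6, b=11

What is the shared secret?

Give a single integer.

Answer: 11

Derivation:
A = 35^6 mod 37  (bits of 6 = 110)
  bit 0 = 1: r = r^2 * 35 mod 37 = 1^2 * 35 = 1*35 = 35
  bit 1 = 1: r = r^2 * 35 mod 37 = 35^2 * 35 = 4*35 = 29
  bit 2 = 0: r = r^2 mod 37 = 29^2 = 27
  -> A = 27
B = 35^11 mod 37  (bits of 11 = 1011)
  bit 0 = 1: r = r^2 * 35 mod 37 = 1^2 * 35 = 1*35 = 35
  bit 1 = 0: r = r^2 mod 37 = 35^2 = 4
  bit 2 = 1: r = r^2 * 35 mod 37 = 4^2 * 35 = 16*35 = 5
  bit 3 = 1: r = r^2 * 35 mod 37 = 5^2 * 35 = 25*35 = 24
  -> B = 24
s = B^a = 24^6 mod 37  (bits of 6 = 110)
  bit 0 = 1: r = r^2 * 24 mod 37 = 1^2 * 24 = 1*24 = 24
  bit 1 = 1: r = r^2 * 24 mod 37 = 24^2 * 24 = 21*24 = 23
  bit 2 = 0: r = r^2 mod 37 = 23^2 = 11
  -> s = B^a = 11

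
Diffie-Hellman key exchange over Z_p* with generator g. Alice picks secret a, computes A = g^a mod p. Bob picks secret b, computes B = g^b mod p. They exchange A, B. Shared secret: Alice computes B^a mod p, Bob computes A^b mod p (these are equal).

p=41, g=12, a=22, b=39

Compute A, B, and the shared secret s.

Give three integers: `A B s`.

Answer: 20 24 39

Derivation:
A = 12^22 mod 41  (bits of 22 = 10110)
  bit 0 = 1: r = r^2 * 12 mod 41 = 1^2 * 12 = 1*12 = 12
  bit 1 = 0: r = r^2 mod 41 = 12^2 = 21
  bit 2 = 1: r = r^2 * 12 mod 41 = 21^2 * 12 = 31*12 = 3
  bit 3 = 1: r = r^2 * 12 mod 41 = 3^2 * 12 = 9*12 = 26
  bit 4 = 0: r = r^2 mod 41 = 26^2 = 20
  -> A = 20
B = 12^39 mod 41  (bits of 39 = 100111)
  bit 0 = 1: r = r^2 * 12 mod 41 = 1^2 * 12 = 1*12 = 12
  bit 1 = 0: r = r^2 mod 41 = 12^2 = 21
  bit 2 = 0: r = r^2 mod 41 = 21^2 = 31
  bit 3 = 1: r = r^2 * 12 mod 41 = 31^2 * 12 = 18*12 = 11
  bit 4 = 1: r = r^2 * 12 mod 41 = 11^2 * 12 = 39*12 = 17
  bit 5 = 1: r = r^2 * 12 mod 41 = 17^2 * 12 = 2*12 = 24
  -> B = 24
s = B^a = 24^22 mod 41  (bits of 22 = 10110)
  bit 0 = 1: r = r^2 * 24 mod 41 = 1^2 * 24 = 1*24 = 24
  bit 1 = 0: r = r^2 mod 41 = 24^2 = 2
  bit 2 = 1: r = r^2 * 24 mod 41 = 2^2 * 24 = 4*24 = 14
  bit 3 = 1: r = r^2 * 24 mod 41 = 14^2 * 24 = 32*24 = 30
  bit 4 = 0: r = r^2 mod 41 = 30^2 = 39
  -> s = B^a = 39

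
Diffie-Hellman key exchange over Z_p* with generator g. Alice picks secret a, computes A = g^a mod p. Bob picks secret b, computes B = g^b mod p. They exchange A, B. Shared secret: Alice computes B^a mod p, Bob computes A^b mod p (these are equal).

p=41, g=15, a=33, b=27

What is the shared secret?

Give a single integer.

Answer: 29

Derivation:
A = 15^33 mod 41  (bits of 33 = 100001)
  bit 0 = 1: r = r^2 * 15 mod 41 = 1^2 * 15 = 1*15 = 15
  bit 1 = 0: r = r^2 mod 41 = 15^2 = 20
  bit 2 = 0: r = r^2 mod 41 = 20^2 = 31
  bit 3 = 0: r = r^2 mod 41 = 31^2 = 18
  bit 4 = 0: r = r^2 mod 41 = 18^2 = 37
  bit 5 = 1: r = r^2 * 15 mod 41 = 37^2 * 15 = 16*15 = 35
  -> A = 35
B = 15^27 mod 41  (bits of 27 = 11011)
  bit 0 = 1: r = r^2 * 15 mod 41 = 1^2 * 15 = 1*15 = 15
  bit 1 = 1: r = r^2 * 15 mod 41 = 15^2 * 15 = 20*15 = 13
  bit 2 = 0: r = r^2 mod 41 = 13^2 = 5
  bit 3 = 1: r = r^2 * 15 mod 41 = 5^2 * 15 = 25*15 = 6
  bit 4 = 1: r = r^2 * 15 mod 41 = 6^2 * 15 = 36*15 = 7
  -> B = 7
s = B^a = 7^33 mod 41  (bits of 33 = 100001)
  bit 0 = 1: r = r^2 * 7 mod 41 = 1^2 * 7 = 1*7 = 7
  bit 1 = 0: r = r^2 mod 41 = 7^2 = 8
  bit 2 = 0: r = r^2 mod 41 = 8^2 = 23
  bit 3 = 0: r = r^2 mod 41 = 23^2 = 37
  bit 4 = 0: r = r^2 mod 41 = 37^2 = 16
  bit 5 = 1: r = r^2 * 7 mod 41 = 16^2 * 7 = 10*7 = 29
  -> s = B^a = 29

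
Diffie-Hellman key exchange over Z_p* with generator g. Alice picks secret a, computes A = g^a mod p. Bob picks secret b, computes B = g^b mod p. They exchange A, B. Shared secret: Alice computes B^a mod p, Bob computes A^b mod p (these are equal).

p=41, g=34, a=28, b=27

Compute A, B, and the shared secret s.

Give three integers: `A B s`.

Answer: 4 17 25

Derivation:
A = 34^28 mod 41  (bits of 28 = 11100)
  bit 0 = 1: r = r^2 * 34 mod 41 = 1^2 * 34 = 1*34 = 34
  bit 1 = 1: r = r^2 * 34 mod 41 = 34^2 * 34 = 8*34 = 26
  bit 2 = 1: r = r^2 * 34 mod 41 = 26^2 * 34 = 20*34 = 24
  bit 3 = 0: r = r^2 mod 41 = 24^2 = 2
  bit 4 = 0: r = r^2 mod 41 = 2^2 = 4
  -> A = 4
B = 34^27 mod 41  (bits of 27 = 11011)
  bit 0 = 1: r = r^2 * 34 mod 41 = 1^2 * 34 = 1*34 = 34
  bit 1 = 1: r = r^2 * 34 mod 41 = 34^2 * 34 = 8*34 = 26
  bit 2 = 0: r = r^2 mod 41 = 26^2 = 20
  bit 3 = 1: r = r^2 * 34 mod 41 = 20^2 * 34 = 31*34 = 29
  bit 4 = 1: r = r^2 * 34 mod 41 = 29^2 * 34 = 21*34 = 17
  -> B = 17
s = B^a = 17^28 mod 41  (bits of 28 = 11100)
  bit 0 = 1: r = r^2 * 17 mod 41 = 1^2 * 17 = 1*17 = 17
  bit 1 = 1: r = r^2 * 17 mod 41 = 17^2 * 17 = 2*17 = 34
  bit 2 = 1: r = r^2 * 17 mod 41 = 34^2 * 17 = 8*17 = 13
  bit 3 = 0: r = r^2 mod 41 = 13^2 = 5
  bit 4 = 0: r = r^2 mod 41 = 5^2 = 25
  -> s = B^a = 25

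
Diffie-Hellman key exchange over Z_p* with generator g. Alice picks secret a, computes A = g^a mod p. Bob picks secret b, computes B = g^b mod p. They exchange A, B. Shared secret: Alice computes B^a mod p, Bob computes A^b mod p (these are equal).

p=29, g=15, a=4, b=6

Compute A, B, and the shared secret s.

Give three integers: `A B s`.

A = 15^4 mod 29  (bits of 4 = 100)
  bit 0 = 1: r = r^2 * 15 mod 29 = 1^2 * 15 = 1*15 = 15
  bit 1 = 0: r = r^2 mod 29 = 15^2 = 22
  bit 2 = 0: r = r^2 mod 29 = 22^2 = 20
  -> A = 20
B = 15^6 mod 29  (bits of 6 = 110)
  bit 0 = 1: r = r^2 * 15 mod 29 = 1^2 * 15 = 1*15 = 15
  bit 1 = 1: r = r^2 * 15 mod 29 = 15^2 * 15 = 22*15 = 11
  bit 2 = 0: r = r^2 mod 29 = 11^2 = 5
  -> B = 5
s = B^a = 5^4 mod 29  (bits of 4 = 100)
  bit 0 = 1: r = r^2 * 5 mod 29 = 1^2 * 5 = 1*5 = 5
  bit 1 = 0: r = r^2 mod 29 = 5^2 = 25
  bit 2 = 0: r = r^2 mod 29 = 25^2 = 16
  -> s = B^a = 16

Answer: 20 5 16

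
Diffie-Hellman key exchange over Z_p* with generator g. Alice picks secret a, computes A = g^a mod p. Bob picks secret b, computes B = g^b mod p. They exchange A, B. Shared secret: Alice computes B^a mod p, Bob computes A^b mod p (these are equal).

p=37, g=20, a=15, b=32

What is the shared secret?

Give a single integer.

A = 20^15 mod 37  (bits of 15 = 1111)
  bit 0 = 1: r = r^2 * 20 mod 37 = 1^2 * 20 = 1*20 = 20
  bit 1 = 1: r = r^2 * 20 mod 37 = 20^2 * 20 = 30*20 = 8
  bit 2 = 1: r = r^2 * 20 mod 37 = 8^2 * 20 = 27*20 = 22
  bit 3 = 1: r = r^2 * 20 mod 37 = 22^2 * 20 = 3*20 = 23
  -> A = 23
B = 20^32 mod 37  (bits of 32 = 100000)
  bit 0 = 1: r = r^2 * 20 mod 37 = 1^2 * 20 = 1*20 = 20
  bit 1 = 0: r = r^2 mod 37 = 20^2 = 30
  bit 2 = 0: r = r^2 mod 37 = 30^2 = 12
  bit 3 = 0: r = r^2 mod 37 = 12^2 = 33
  bit 4 = 0: r = r^2 mod 37 = 33^2 = 16
  bit 5 = 0: r = r^2 mod 37 = 16^2 = 34
  -> B = 34
s = B^a = 34^15 mod 37  (bits of 15 = 1111)
  bit 0 = 1: r = r^2 * 34 mod 37 = 1^2 * 34 = 1*34 = 34
  bit 1 = 1: r = r^2 * 34 mod 37 = 34^2 * 34 = 9*34 = 10
  bit 2 = 1: r = r^2 * 34 mod 37 = 10^2 * 34 = 26*34 = 33
  bit 3 = 1: r = r^2 * 34 mod 37 = 33^2 * 34 = 16*34 = 26
  -> s = B^a = 26

Answer: 26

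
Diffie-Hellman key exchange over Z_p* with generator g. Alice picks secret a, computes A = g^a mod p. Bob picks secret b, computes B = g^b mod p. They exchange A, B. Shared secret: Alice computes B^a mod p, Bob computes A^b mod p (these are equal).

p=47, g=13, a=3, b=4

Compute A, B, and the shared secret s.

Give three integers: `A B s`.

A = 13^3 mod 47  (bits of 3 = 11)
  bit 0 = 1: r = r^2 * 13 mod 47 = 1^2 * 13 = 1*13 = 13
  bit 1 = 1: r = r^2 * 13 mod 47 = 13^2 * 13 = 28*13 = 35
  -> A = 35
B = 13^4 mod 47  (bits of 4 = 100)
  bit 0 = 1: r = r^2 * 13 mod 47 = 1^2 * 13 = 1*13 = 13
  bit 1 = 0: r = r^2 mod 47 = 13^2 = 28
  bit 2 = 0: r = r^2 mod 47 = 28^2 = 32
  -> B = 32
s = B^a = 32^3 mod 47  (bits of 3 = 11)
  bit 0 = 1: r = r^2 * 32 mod 47 = 1^2 * 32 = 1*32 = 32
  bit 1 = 1: r = r^2 * 32 mod 47 = 32^2 * 32 = 37*32 = 9
  -> s = B^a = 9

Answer: 35 32 9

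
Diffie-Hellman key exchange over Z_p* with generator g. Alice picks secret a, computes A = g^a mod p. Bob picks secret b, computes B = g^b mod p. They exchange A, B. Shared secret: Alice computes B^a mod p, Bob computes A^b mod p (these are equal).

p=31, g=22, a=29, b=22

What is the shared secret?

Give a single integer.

Answer: 28

Derivation:
A = 22^29 mod 31  (bits of 29 = 11101)
  bit 0 = 1: r = r^2 * 22 mod 31 = 1^2 * 22 = 1*22 = 22
  bit 1 = 1: r = r^2 * 22 mod 31 = 22^2 * 22 = 19*22 = 15
  bit 2 = 1: r = r^2 * 22 mod 31 = 15^2 * 22 = 8*22 = 21
  bit 3 = 0: r = r^2 mod 31 = 21^2 = 7
  bit 4 = 1: r = r^2 * 22 mod 31 = 7^2 * 22 = 18*22 = 24
  -> A = 24
B = 22^22 mod 31  (bits of 22 = 10110)
  bit 0 = 1: r = r^2 * 22 mod 31 = 1^2 * 22 = 1*22 = 22
  bit 1 = 0: r = r^2 mod 31 = 22^2 = 19
  bit 2 = 1: r = r^2 * 22 mod 31 = 19^2 * 22 = 20*22 = 6
  bit 3 = 1: r = r^2 * 22 mod 31 = 6^2 * 22 = 5*22 = 17
  bit 4 = 0: r = r^2 mod 31 = 17^2 = 10
  -> B = 10
s = B^a = 10^29 mod 31  (bits of 29 = 11101)
  bit 0 = 1: r = r^2 * 10 mod 31 = 1^2 * 10 = 1*10 = 10
  bit 1 = 1: r = r^2 * 10 mod 31 = 10^2 * 10 = 7*10 = 8
  bit 2 = 1: r = r^2 * 10 mod 31 = 8^2 * 10 = 2*10 = 20
  bit 3 = 0: r = r^2 mod 31 = 20^2 = 28
  bit 4 = 1: r = r^2 * 10 mod 31 = 28^2 * 10 = 9*10 = 28
  -> s = B^a = 28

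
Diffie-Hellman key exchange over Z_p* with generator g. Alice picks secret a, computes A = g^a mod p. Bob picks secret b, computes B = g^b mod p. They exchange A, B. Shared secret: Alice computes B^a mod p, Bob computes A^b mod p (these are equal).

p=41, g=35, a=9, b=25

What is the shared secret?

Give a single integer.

Answer: 27

Derivation:
A = 35^9 mod 41  (bits of 9 = 1001)
  bit 0 = 1: r = r^2 * 35 mod 41 = 1^2 * 35 = 1*35 = 35
  bit 1 = 0: r = r^2 mod 41 = 35^2 = 36
  bit 2 = 0: r = r^2 mod 41 = 36^2 = 25
  bit 3 = 1: r = r^2 * 35 mod 41 = 25^2 * 35 = 10*35 = 22
  -> A = 22
B = 35^25 mod 41  (bits of 25 = 11001)
  bit 0 = 1: r = r^2 * 35 mod 41 = 1^2 * 35 = 1*35 = 35
  bit 1 = 1: r = r^2 * 35 mod 41 = 35^2 * 35 = 36*35 = 30
  bit 2 = 0: r = r^2 mod 41 = 30^2 = 39
  bit 3 = 0: r = r^2 mod 41 = 39^2 = 4
  bit 4 = 1: r = r^2 * 35 mod 41 = 4^2 * 35 = 16*35 = 27
  -> B = 27
s = B^a = 27^9 mod 41  (bits of 9 = 1001)
  bit 0 = 1: r = r^2 * 27 mod 41 = 1^2 * 27 = 1*27 = 27
  bit 1 = 0: r = r^2 mod 41 = 27^2 = 32
  bit 2 = 0: r = r^2 mod 41 = 32^2 = 40
  bit 3 = 1: r = r^2 * 27 mod 41 = 40^2 * 27 = 1*27 = 27
  -> s = B^a = 27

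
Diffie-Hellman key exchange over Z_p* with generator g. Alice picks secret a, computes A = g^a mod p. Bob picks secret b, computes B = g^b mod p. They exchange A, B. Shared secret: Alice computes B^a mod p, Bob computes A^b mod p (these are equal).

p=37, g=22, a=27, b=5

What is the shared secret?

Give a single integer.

A = 22^27 mod 37  (bits of 27 = 11011)
  bit 0 = 1: r = r^2 * 22 mod 37 = 1^2 * 22 = 1*22 = 22
  bit 1 = 1: r = r^2 * 22 mod 37 = 22^2 * 22 = 3*22 = 29
  bit 2 = 0: r = r^2 mod 37 = 29^2 = 27
  bit 3 = 1: r = r^2 * 22 mod 37 = 27^2 * 22 = 26*22 = 17
  bit 4 = 1: r = r^2 * 22 mod 37 = 17^2 * 22 = 30*22 = 31
  -> A = 31
B = 22^5 mod 37  (bits of 5 = 101)
  bit 0 = 1: r = r^2 * 22 mod 37 = 1^2 * 22 = 1*22 = 22
  bit 1 = 0: r = r^2 mod 37 = 22^2 = 3
  bit 2 = 1: r = r^2 * 22 mod 37 = 3^2 * 22 = 9*22 = 13
  -> B = 13
s = B^a = 13^27 mod 37  (bits of 27 = 11011)
  bit 0 = 1: r = r^2 * 13 mod 37 = 1^2 * 13 = 1*13 = 13
  bit 1 = 1: r = r^2 * 13 mod 37 = 13^2 * 13 = 21*13 = 14
  bit 2 = 0: r = r^2 mod 37 = 14^2 = 11
  bit 3 = 1: r = r^2 * 13 mod 37 = 11^2 * 13 = 10*13 = 19
  bit 4 = 1: r = r^2 * 13 mod 37 = 19^2 * 13 = 28*13 = 31
  -> s = B^a = 31

Answer: 31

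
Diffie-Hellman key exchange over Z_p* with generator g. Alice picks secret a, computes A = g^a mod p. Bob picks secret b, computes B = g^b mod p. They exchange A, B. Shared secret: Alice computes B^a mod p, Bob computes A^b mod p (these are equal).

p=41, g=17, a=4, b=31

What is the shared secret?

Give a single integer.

A = 17^4 mod 41  (bits of 4 = 100)
  bit 0 = 1: r = r^2 * 17 mod 41 = 1^2 * 17 = 1*17 = 17
  bit 1 = 0: r = r^2 mod 41 = 17^2 = 2
  bit 2 = 0: r = r^2 mod 41 = 2^2 = 4
  -> A = 4
B = 17^31 mod 41  (bits of 31 = 11111)
  bit 0 = 1: r = r^2 * 17 mod 41 = 1^2 * 17 = 1*17 = 17
  bit 1 = 1: r = r^2 * 17 mod 41 = 17^2 * 17 = 2*17 = 34
  bit 2 = 1: r = r^2 * 17 mod 41 = 34^2 * 17 = 8*17 = 13
  bit 3 = 1: r = r^2 * 17 mod 41 = 13^2 * 17 = 5*17 = 3
  bit 4 = 1: r = r^2 * 17 mod 41 = 3^2 * 17 = 9*17 = 30
  -> B = 30
s = B^a = 30^4 mod 41  (bits of 4 = 100)
  bit 0 = 1: r = r^2 * 30 mod 41 = 1^2 * 30 = 1*30 = 30
  bit 1 = 0: r = r^2 mod 41 = 30^2 = 39
  bit 2 = 0: r = r^2 mod 41 = 39^2 = 4
  -> s = B^a = 4

Answer: 4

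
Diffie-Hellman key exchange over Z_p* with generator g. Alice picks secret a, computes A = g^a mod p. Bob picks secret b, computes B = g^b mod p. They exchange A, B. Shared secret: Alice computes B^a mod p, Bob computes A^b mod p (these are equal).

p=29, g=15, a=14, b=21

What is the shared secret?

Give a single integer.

A = 15^14 mod 29  (bits of 14 = 1110)
  bit 0 = 1: r = r^2 * 15 mod 29 = 1^2 * 15 = 1*15 = 15
  bit 1 = 1: r = r^2 * 15 mod 29 = 15^2 * 15 = 22*15 = 11
  bit 2 = 1: r = r^2 * 15 mod 29 = 11^2 * 15 = 5*15 = 17
  bit 3 = 0: r = r^2 mod 29 = 17^2 = 28
  -> A = 28
B = 15^21 mod 29  (bits of 21 = 10101)
  bit 0 = 1: r = r^2 * 15 mod 29 = 1^2 * 15 = 1*15 = 15
  bit 1 = 0: r = r^2 mod 29 = 15^2 = 22
  bit 2 = 1: r = r^2 * 15 mod 29 = 22^2 * 15 = 20*15 = 10
  bit 3 = 0: r = r^2 mod 29 = 10^2 = 13
  bit 4 = 1: r = r^2 * 15 mod 29 = 13^2 * 15 = 24*15 = 12
  -> B = 12
s = B^a = 12^14 mod 29  (bits of 14 = 1110)
  bit 0 = 1: r = r^2 * 12 mod 29 = 1^2 * 12 = 1*12 = 12
  bit 1 = 1: r = r^2 * 12 mod 29 = 12^2 * 12 = 28*12 = 17
  bit 2 = 1: r = r^2 * 12 mod 29 = 17^2 * 12 = 28*12 = 17
  bit 3 = 0: r = r^2 mod 29 = 17^2 = 28
  -> s = B^a = 28

Answer: 28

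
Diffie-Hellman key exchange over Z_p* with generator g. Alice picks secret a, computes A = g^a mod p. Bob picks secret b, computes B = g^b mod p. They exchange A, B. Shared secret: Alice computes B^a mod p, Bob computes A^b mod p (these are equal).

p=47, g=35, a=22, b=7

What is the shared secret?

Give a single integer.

A = 35^22 mod 47  (bits of 22 = 10110)
  bit 0 = 1: r = r^2 * 35 mod 47 = 1^2 * 35 = 1*35 = 35
  bit 1 = 0: r = r^2 mod 47 = 35^2 = 3
  bit 2 = 1: r = r^2 * 35 mod 47 = 3^2 * 35 = 9*35 = 33
  bit 3 = 1: r = r^2 * 35 mod 47 = 33^2 * 35 = 8*35 = 45
  bit 4 = 0: r = r^2 mod 47 = 45^2 = 4
  -> A = 4
B = 35^7 mod 47  (bits of 7 = 111)
  bit 0 = 1: r = r^2 * 35 mod 47 = 1^2 * 35 = 1*35 = 35
  bit 1 = 1: r = r^2 * 35 mod 47 = 35^2 * 35 = 3*35 = 11
  bit 2 = 1: r = r^2 * 35 mod 47 = 11^2 * 35 = 27*35 = 5
  -> B = 5
s = B^a = 5^22 mod 47  (bits of 22 = 10110)
  bit 0 = 1: r = r^2 * 5 mod 47 = 1^2 * 5 = 1*5 = 5
  bit 1 = 0: r = r^2 mod 47 = 5^2 = 25
  bit 2 = 1: r = r^2 * 5 mod 47 = 25^2 * 5 = 14*5 = 23
  bit 3 = 1: r = r^2 * 5 mod 47 = 23^2 * 5 = 12*5 = 13
  bit 4 = 0: r = r^2 mod 47 = 13^2 = 28
  -> s = B^a = 28

Answer: 28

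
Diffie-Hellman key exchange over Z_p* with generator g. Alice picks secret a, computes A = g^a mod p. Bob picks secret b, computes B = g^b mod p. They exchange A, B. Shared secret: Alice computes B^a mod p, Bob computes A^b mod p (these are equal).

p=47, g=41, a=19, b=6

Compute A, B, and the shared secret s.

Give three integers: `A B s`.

A = 41^19 mod 47  (bits of 19 = 10011)
  bit 0 = 1: r = r^2 * 41 mod 47 = 1^2 * 41 = 1*41 = 41
  bit 1 = 0: r = r^2 mod 47 = 41^2 = 36
  bit 2 = 0: r = r^2 mod 47 = 36^2 = 27
  bit 3 = 1: r = r^2 * 41 mod 47 = 27^2 * 41 = 24*41 = 44
  bit 4 = 1: r = r^2 * 41 mod 47 = 44^2 * 41 = 9*41 = 40
  -> A = 40
B = 41^6 mod 47  (bits of 6 = 110)
  bit 0 = 1: r = r^2 * 41 mod 47 = 1^2 * 41 = 1*41 = 41
  bit 1 = 1: r = r^2 * 41 mod 47 = 41^2 * 41 = 36*41 = 19
  bit 2 = 0: r = r^2 mod 47 = 19^2 = 32
  -> B = 32
s = B^a = 32^19 mod 47  (bits of 19 = 10011)
  bit 0 = 1: r = r^2 * 32 mod 47 = 1^2 * 32 = 1*32 = 32
  bit 1 = 0: r = r^2 mod 47 = 32^2 = 37
  bit 2 = 0: r = r^2 mod 47 = 37^2 = 6
  bit 3 = 1: r = r^2 * 32 mod 47 = 6^2 * 32 = 36*32 = 24
  bit 4 = 1: r = r^2 * 32 mod 47 = 24^2 * 32 = 12*32 = 8
  -> s = B^a = 8

Answer: 40 32 8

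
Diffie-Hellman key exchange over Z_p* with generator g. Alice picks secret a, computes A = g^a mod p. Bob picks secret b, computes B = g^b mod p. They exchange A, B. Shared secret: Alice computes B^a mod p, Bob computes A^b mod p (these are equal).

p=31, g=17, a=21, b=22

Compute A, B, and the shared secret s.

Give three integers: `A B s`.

A = 17^21 mod 31  (bits of 21 = 10101)
  bit 0 = 1: r = r^2 * 17 mod 31 = 1^2 * 17 = 1*17 = 17
  bit 1 = 0: r = r^2 mod 31 = 17^2 = 10
  bit 2 = 1: r = r^2 * 17 mod 31 = 10^2 * 17 = 7*17 = 26
  bit 3 = 0: r = r^2 mod 31 = 26^2 = 25
  bit 4 = 1: r = r^2 * 17 mod 31 = 25^2 * 17 = 5*17 = 23
  -> A = 23
B = 17^22 mod 31  (bits of 22 = 10110)
  bit 0 = 1: r = r^2 * 17 mod 31 = 1^2 * 17 = 1*17 = 17
  bit 1 = 0: r = r^2 mod 31 = 17^2 = 10
  bit 2 = 1: r = r^2 * 17 mod 31 = 10^2 * 17 = 7*17 = 26
  bit 3 = 1: r = r^2 * 17 mod 31 = 26^2 * 17 = 25*17 = 22
  bit 4 = 0: r = r^2 mod 31 = 22^2 = 19
  -> B = 19
s = B^a = 19^21 mod 31  (bits of 21 = 10101)
  bit 0 = 1: r = r^2 * 19 mod 31 = 1^2 * 19 = 1*19 = 19
  bit 1 = 0: r = r^2 mod 31 = 19^2 = 20
  bit 2 = 1: r = r^2 * 19 mod 31 = 20^2 * 19 = 28*19 = 5
  bit 3 = 0: r = r^2 mod 31 = 5^2 = 25
  bit 4 = 1: r = r^2 * 19 mod 31 = 25^2 * 19 = 5*19 = 2
  -> s = B^a = 2

Answer: 23 19 2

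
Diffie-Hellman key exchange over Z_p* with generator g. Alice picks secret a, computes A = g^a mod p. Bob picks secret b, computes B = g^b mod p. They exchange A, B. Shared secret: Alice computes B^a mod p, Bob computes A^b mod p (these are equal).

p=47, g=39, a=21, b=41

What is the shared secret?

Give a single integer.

A = 39^21 mod 47  (bits of 21 = 10101)
  bit 0 = 1: r = r^2 * 39 mod 47 = 1^2 * 39 = 1*39 = 39
  bit 1 = 0: r = r^2 mod 47 = 39^2 = 17
  bit 2 = 1: r = r^2 * 39 mod 47 = 17^2 * 39 = 7*39 = 38
  bit 3 = 0: r = r^2 mod 47 = 38^2 = 34
  bit 4 = 1: r = r^2 * 39 mod 47 = 34^2 * 39 = 28*39 = 11
  -> A = 11
B = 39^41 mod 47  (bits of 41 = 101001)
  bit 0 = 1: r = r^2 * 39 mod 47 = 1^2 * 39 = 1*39 = 39
  bit 1 = 0: r = r^2 mod 47 = 39^2 = 17
  bit 2 = 1: r = r^2 * 39 mod 47 = 17^2 * 39 = 7*39 = 38
  bit 3 = 0: r = r^2 mod 47 = 38^2 = 34
  bit 4 = 0: r = r^2 mod 47 = 34^2 = 28
  bit 5 = 1: r = r^2 * 39 mod 47 = 28^2 * 39 = 32*39 = 26
  -> B = 26
s = B^a = 26^21 mod 47  (bits of 21 = 10101)
  bit 0 = 1: r = r^2 * 26 mod 47 = 1^2 * 26 = 1*26 = 26
  bit 1 = 0: r = r^2 mod 47 = 26^2 = 18
  bit 2 = 1: r = r^2 * 26 mod 47 = 18^2 * 26 = 42*26 = 11
  bit 3 = 0: r = r^2 mod 47 = 11^2 = 27
  bit 4 = 1: r = r^2 * 26 mod 47 = 27^2 * 26 = 24*26 = 13
  -> s = B^a = 13

Answer: 13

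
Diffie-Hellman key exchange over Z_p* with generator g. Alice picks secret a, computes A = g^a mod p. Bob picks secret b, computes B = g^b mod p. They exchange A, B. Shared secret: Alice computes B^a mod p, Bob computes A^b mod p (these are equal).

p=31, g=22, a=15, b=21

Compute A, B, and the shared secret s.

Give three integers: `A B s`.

Answer: 30 23 30

Derivation:
A = 22^15 mod 31  (bits of 15 = 1111)
  bit 0 = 1: r = r^2 * 22 mod 31 = 1^2 * 22 = 1*22 = 22
  bit 1 = 1: r = r^2 * 22 mod 31 = 22^2 * 22 = 19*22 = 15
  bit 2 = 1: r = r^2 * 22 mod 31 = 15^2 * 22 = 8*22 = 21
  bit 3 = 1: r = r^2 * 22 mod 31 = 21^2 * 22 = 7*22 = 30
  -> A = 30
B = 22^21 mod 31  (bits of 21 = 10101)
  bit 0 = 1: r = r^2 * 22 mod 31 = 1^2 * 22 = 1*22 = 22
  bit 1 = 0: r = r^2 mod 31 = 22^2 = 19
  bit 2 = 1: r = r^2 * 22 mod 31 = 19^2 * 22 = 20*22 = 6
  bit 3 = 0: r = r^2 mod 31 = 6^2 = 5
  bit 4 = 1: r = r^2 * 22 mod 31 = 5^2 * 22 = 25*22 = 23
  -> B = 23
s = B^a = 23^15 mod 31  (bits of 15 = 1111)
  bit 0 = 1: r = r^2 * 23 mod 31 = 1^2 * 23 = 1*23 = 23
  bit 1 = 1: r = r^2 * 23 mod 31 = 23^2 * 23 = 2*23 = 15
  bit 2 = 1: r = r^2 * 23 mod 31 = 15^2 * 23 = 8*23 = 29
  bit 3 = 1: r = r^2 * 23 mod 31 = 29^2 * 23 = 4*23 = 30
  -> s = B^a = 30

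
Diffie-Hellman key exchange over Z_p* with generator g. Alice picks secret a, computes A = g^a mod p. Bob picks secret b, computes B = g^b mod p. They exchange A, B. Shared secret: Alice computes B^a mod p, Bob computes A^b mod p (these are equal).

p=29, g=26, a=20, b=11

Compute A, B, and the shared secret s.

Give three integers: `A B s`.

Answer: 25 14 24

Derivation:
A = 26^20 mod 29  (bits of 20 = 10100)
  bit 0 = 1: r = r^2 * 26 mod 29 = 1^2 * 26 = 1*26 = 26
  bit 1 = 0: r = r^2 mod 29 = 26^2 = 9
  bit 2 = 1: r = r^2 * 26 mod 29 = 9^2 * 26 = 23*26 = 18
  bit 3 = 0: r = r^2 mod 29 = 18^2 = 5
  bit 4 = 0: r = r^2 mod 29 = 5^2 = 25
  -> A = 25
B = 26^11 mod 29  (bits of 11 = 1011)
  bit 0 = 1: r = r^2 * 26 mod 29 = 1^2 * 26 = 1*26 = 26
  bit 1 = 0: r = r^2 mod 29 = 26^2 = 9
  bit 2 = 1: r = r^2 * 26 mod 29 = 9^2 * 26 = 23*26 = 18
  bit 3 = 1: r = r^2 * 26 mod 29 = 18^2 * 26 = 5*26 = 14
  -> B = 14
s = B^a = 14^20 mod 29  (bits of 20 = 10100)
  bit 0 = 1: r = r^2 * 14 mod 29 = 1^2 * 14 = 1*14 = 14
  bit 1 = 0: r = r^2 mod 29 = 14^2 = 22
  bit 2 = 1: r = r^2 * 14 mod 29 = 22^2 * 14 = 20*14 = 19
  bit 3 = 0: r = r^2 mod 29 = 19^2 = 13
  bit 4 = 0: r = r^2 mod 29 = 13^2 = 24
  -> s = B^a = 24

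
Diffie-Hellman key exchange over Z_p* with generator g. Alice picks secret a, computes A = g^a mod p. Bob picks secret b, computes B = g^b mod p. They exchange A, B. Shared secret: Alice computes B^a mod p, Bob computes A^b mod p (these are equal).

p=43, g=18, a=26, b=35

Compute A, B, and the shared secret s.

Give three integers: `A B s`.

Answer: 24 37 36

Derivation:
A = 18^26 mod 43  (bits of 26 = 11010)
  bit 0 = 1: r = r^2 * 18 mod 43 = 1^2 * 18 = 1*18 = 18
  bit 1 = 1: r = r^2 * 18 mod 43 = 18^2 * 18 = 23*18 = 27
  bit 2 = 0: r = r^2 mod 43 = 27^2 = 41
  bit 3 = 1: r = r^2 * 18 mod 43 = 41^2 * 18 = 4*18 = 29
  bit 4 = 0: r = r^2 mod 43 = 29^2 = 24
  -> A = 24
B = 18^35 mod 43  (bits of 35 = 100011)
  bit 0 = 1: r = r^2 * 18 mod 43 = 1^2 * 18 = 1*18 = 18
  bit 1 = 0: r = r^2 mod 43 = 18^2 = 23
  bit 2 = 0: r = r^2 mod 43 = 23^2 = 13
  bit 3 = 0: r = r^2 mod 43 = 13^2 = 40
  bit 4 = 1: r = r^2 * 18 mod 43 = 40^2 * 18 = 9*18 = 33
  bit 5 = 1: r = r^2 * 18 mod 43 = 33^2 * 18 = 14*18 = 37
  -> B = 37
s = B^a = 37^26 mod 43  (bits of 26 = 11010)
  bit 0 = 1: r = r^2 * 37 mod 43 = 1^2 * 37 = 1*37 = 37
  bit 1 = 1: r = r^2 * 37 mod 43 = 37^2 * 37 = 36*37 = 42
  bit 2 = 0: r = r^2 mod 43 = 42^2 = 1
  bit 3 = 1: r = r^2 * 37 mod 43 = 1^2 * 37 = 1*37 = 37
  bit 4 = 0: r = r^2 mod 43 = 37^2 = 36
  -> s = B^a = 36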